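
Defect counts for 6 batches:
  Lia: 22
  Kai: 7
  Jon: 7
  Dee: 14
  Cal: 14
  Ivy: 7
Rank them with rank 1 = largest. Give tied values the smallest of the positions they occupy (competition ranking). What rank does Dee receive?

Sorted (descending): 22, 14, 14, 7, 7, 7
The 2 values of 14 occupy positions 2–3 → each gets rank 2.
The 3 values of 7 occupy positions 4–6 → each gets rank 4.
Dee has value 14 → rank 2.

2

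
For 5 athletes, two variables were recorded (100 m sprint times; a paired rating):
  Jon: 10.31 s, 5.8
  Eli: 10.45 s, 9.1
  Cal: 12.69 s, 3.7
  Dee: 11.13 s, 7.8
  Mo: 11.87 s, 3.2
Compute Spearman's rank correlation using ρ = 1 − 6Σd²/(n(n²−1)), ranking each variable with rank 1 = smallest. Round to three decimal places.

-0.600

Ranks of variable 1: 1, 2, 5, 3, 4
Ranks of variable 2: 3, 5, 2, 4, 1
d = r₁ − r₂: -2, -3, 3, -1, 3
d²: 4, 9, 9, 1, 9; Σd² = 32
ρ = 1 − 6·32/(5·24) = 1 − 192/120 = -0.600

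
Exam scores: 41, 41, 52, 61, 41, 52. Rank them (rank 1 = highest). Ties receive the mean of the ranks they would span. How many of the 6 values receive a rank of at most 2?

1

Sorted (descending): 61, 52, 52, 41, 41, 41
The 2 values of 52 occupy positions 2–3 → average rank (2+3)/2 = 2.5.
The 3 values of 41 occupy positions 4–6 → average rank 5.
Ranks ≤ 2: {1} → 1 value.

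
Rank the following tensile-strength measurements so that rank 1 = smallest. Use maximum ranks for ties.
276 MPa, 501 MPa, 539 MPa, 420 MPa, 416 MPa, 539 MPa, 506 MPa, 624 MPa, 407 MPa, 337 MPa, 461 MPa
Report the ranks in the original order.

1, 7, 10, 5, 4, 10, 8, 11, 3, 2, 6

Sorted (ascending): 276, 337, 407, 416, 420, 461, 501, 506, 539, 539, 624
The 2 values of 539 occupy positions 9–10 → each gets rank 10.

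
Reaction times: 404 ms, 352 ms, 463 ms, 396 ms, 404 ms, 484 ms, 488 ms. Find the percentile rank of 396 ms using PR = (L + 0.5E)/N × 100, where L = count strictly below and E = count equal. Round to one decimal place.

N = 7.
Strictly below 396: 1. Equal to 396: 1.
PR = (1 + 0.5·1)/7 × 100 = 21.4

21.4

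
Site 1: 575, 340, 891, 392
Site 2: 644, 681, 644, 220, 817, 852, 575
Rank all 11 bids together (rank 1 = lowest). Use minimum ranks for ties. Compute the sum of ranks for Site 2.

44

Sorted (ascending): 220, 340, 392, 575, 575, 644, 644, 681, 817, 852, 891
The 2 values of 575 occupy positions 4–5 → each gets rank 4.
The 2 values of 644 occupy positions 6–7 → each gets rank 6.
Site 2 values → pooled ranks: 644→6, 681→8, 644→6, 220→1, 817→9, 852→10, 575→4
Rank sum = 6 + 8 + 6 + 1 + 9 + 10 + 4 = 44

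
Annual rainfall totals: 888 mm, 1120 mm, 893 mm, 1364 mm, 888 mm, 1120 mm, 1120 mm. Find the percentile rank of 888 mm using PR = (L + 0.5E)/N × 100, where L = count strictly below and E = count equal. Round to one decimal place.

14.3

N = 7.
Strictly below 888: 0. Equal to 888: 2.
PR = (0 + 0.5·2)/7 × 100 = 14.3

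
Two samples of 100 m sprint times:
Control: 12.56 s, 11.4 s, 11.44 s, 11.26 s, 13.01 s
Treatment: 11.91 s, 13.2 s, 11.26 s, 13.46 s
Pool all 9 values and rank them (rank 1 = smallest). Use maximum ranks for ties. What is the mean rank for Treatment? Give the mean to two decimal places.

6.00

Sorted (ascending): 11.26, 11.26, 11.4, 11.44, 11.91, 12.56, 13.01, 13.2, 13.46
The 2 values of 11.26 occupy positions 1–2 → each gets rank 2.
Treatment values → pooled ranks: 11.91→5, 13.2→8, 11.26→2, 13.46→9
Mean rank = (5 + 8 + 2 + 9) / 4 = 6.00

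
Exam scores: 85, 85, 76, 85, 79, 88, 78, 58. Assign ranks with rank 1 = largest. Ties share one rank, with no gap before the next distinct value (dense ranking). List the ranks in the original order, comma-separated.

2, 2, 5, 2, 3, 1, 4, 6

Sorted (descending): 88, 85, 85, 85, 79, 78, 76, 58
The 3 values of 85 share dense rank 2.
Remaining distinct values take the next consecutive integers.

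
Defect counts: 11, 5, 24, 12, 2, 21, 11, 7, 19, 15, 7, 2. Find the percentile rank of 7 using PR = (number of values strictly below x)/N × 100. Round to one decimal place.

25.0

N = 12.
Strictly below 7: 3. Equal to 7: 2.
PR = 3/12 × 100 = 25.0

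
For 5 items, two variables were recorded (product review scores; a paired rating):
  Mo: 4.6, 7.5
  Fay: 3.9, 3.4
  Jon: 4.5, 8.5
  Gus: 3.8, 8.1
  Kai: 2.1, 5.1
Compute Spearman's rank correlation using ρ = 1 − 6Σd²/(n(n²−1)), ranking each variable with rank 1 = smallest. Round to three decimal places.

Ranks of variable 1: 5, 3, 4, 2, 1
Ranks of variable 2: 3, 1, 5, 4, 2
d = r₁ − r₂: 2, 2, -1, -2, -1
d²: 4, 4, 1, 4, 1; Σd² = 14
ρ = 1 − 6·14/(5·24) = 1 − 84/120 = 0.300

0.300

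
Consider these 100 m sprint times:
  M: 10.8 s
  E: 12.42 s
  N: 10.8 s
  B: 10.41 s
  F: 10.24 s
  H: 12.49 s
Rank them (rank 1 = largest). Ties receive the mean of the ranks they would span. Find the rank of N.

Sorted (descending): 12.49, 12.42, 10.8, 10.8, 10.41, 10.24
The 2 values of 10.8 occupy positions 3–4 → average rank (3+4)/2 = 3.5.
N has value 10.8 s → rank 3.5.

3.5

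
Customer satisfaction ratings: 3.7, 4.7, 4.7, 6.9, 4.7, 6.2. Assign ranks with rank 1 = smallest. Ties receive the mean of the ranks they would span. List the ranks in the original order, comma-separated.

1, 3, 3, 6, 3, 5

Sorted (ascending): 3.7, 4.7, 4.7, 4.7, 6.2, 6.9
The 3 values of 4.7 occupy positions 2–4 → average rank 3.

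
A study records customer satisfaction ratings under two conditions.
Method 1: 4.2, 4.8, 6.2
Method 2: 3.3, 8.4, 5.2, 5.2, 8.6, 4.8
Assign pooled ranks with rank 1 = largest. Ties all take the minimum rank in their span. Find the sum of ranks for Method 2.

26

Sorted (descending): 8.6, 8.4, 6.2, 5.2, 5.2, 4.8, 4.8, 4.2, 3.3
The 2 values of 5.2 occupy positions 4–5 → each gets rank 4.
The 2 values of 4.8 occupy positions 6–7 → each gets rank 6.
Method 2 values → pooled ranks: 3.3→9, 8.4→2, 5.2→4, 5.2→4, 8.6→1, 4.8→6
Rank sum = 9 + 2 + 4 + 4 + 1 + 6 = 26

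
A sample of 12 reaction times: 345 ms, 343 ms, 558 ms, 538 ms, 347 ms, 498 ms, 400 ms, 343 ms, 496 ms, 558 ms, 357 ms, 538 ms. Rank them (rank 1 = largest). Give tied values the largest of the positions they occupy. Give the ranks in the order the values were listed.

Sorted (descending): 558, 558, 538, 538, 498, 496, 400, 357, 347, 345, 343, 343
The 2 values of 558 occupy positions 1–2 → each gets rank 2.
The 2 values of 538 occupy positions 3–4 → each gets rank 4.
The 2 values of 343 occupy positions 11–12 → each gets rank 12.

10, 12, 2, 4, 9, 5, 7, 12, 6, 2, 8, 4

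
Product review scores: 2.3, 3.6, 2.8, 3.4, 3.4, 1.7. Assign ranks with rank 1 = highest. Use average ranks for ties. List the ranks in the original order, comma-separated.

Sorted (descending): 3.6, 3.4, 3.4, 2.8, 2.3, 1.7
The 2 values of 3.4 occupy positions 2–3 → average rank (2+3)/2 = 2.5.

5, 1, 4, 2.5, 2.5, 6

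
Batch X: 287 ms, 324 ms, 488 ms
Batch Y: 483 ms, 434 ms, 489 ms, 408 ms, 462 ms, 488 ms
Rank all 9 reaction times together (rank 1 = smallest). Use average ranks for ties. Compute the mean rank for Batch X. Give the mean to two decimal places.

Sorted (ascending): 287, 324, 408, 434, 462, 483, 488, 488, 489
The 2 values of 488 occupy positions 7–8 → average rank (7+8)/2 = 7.5.
Batch X values → pooled ranks: 287→1, 324→2, 488→7.5
Mean rank = (1 + 2 + 7.5) / 3 = 3.50

3.50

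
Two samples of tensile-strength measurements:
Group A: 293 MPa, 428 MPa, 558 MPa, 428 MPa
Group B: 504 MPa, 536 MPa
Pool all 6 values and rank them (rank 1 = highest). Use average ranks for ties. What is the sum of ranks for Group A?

Sorted (descending): 558, 536, 504, 428, 428, 293
The 2 values of 428 occupy positions 4–5 → average rank (4+5)/2 = 4.5.
Group A values → pooled ranks: 293→6, 428→4.5, 558→1, 428→4.5
Rank sum = 6 + 4.5 + 1 + 4.5 = 16

16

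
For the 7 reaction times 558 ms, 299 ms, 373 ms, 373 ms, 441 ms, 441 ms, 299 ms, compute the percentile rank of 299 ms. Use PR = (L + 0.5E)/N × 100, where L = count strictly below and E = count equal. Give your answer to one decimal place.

N = 7.
Strictly below 299: 0. Equal to 299: 2.
PR = (0 + 0.5·2)/7 × 100 = 14.3

14.3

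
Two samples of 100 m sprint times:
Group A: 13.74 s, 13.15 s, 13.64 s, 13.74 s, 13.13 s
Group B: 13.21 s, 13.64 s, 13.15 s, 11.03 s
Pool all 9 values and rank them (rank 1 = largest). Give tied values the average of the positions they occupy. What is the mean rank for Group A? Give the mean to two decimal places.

4.20

Sorted (descending): 13.74, 13.74, 13.64, 13.64, 13.21, 13.15, 13.15, 13.13, 11.03
The 2 values of 13.74 occupy positions 1–2 → average rank (1+2)/2 = 1.5.
The 2 values of 13.64 occupy positions 3–4 → average rank (3+4)/2 = 3.5.
The 2 values of 13.15 occupy positions 6–7 → average rank (6+7)/2 = 6.5.
Group A values → pooled ranks: 13.74→1.5, 13.15→6.5, 13.64→3.5, 13.74→1.5, 13.13→8
Mean rank = (1.5 + 6.5 + 3.5 + 1.5 + 8) / 5 = 4.20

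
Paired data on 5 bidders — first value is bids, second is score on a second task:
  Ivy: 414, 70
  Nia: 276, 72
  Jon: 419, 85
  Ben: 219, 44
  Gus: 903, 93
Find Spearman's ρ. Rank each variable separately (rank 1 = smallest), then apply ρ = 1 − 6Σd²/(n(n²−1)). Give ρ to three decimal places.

0.900

Ranks of variable 1: 3, 2, 4, 1, 5
Ranks of variable 2: 2, 3, 4, 1, 5
d = r₁ − r₂: 1, -1, 0, 0, 0
d²: 1, 1, 0, 0, 0; Σd² = 2
ρ = 1 − 6·2/(5·24) = 1 − 12/120 = 0.900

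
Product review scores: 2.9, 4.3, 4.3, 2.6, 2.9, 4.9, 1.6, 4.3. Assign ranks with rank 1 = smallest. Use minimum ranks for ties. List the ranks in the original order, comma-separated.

3, 5, 5, 2, 3, 8, 1, 5

Sorted (ascending): 1.6, 2.6, 2.9, 2.9, 4.3, 4.3, 4.3, 4.9
The 2 values of 2.9 occupy positions 3–4 → each gets rank 3.
The 3 values of 4.3 occupy positions 5–7 → each gets rank 5.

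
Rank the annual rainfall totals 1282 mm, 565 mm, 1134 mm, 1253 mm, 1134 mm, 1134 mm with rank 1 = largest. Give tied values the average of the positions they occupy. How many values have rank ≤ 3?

2

Sorted (descending): 1282, 1253, 1134, 1134, 1134, 565
The 3 values of 1134 occupy positions 3–5 → average rank 4.
Ranks ≤ 3: {1, 2} → 2 values.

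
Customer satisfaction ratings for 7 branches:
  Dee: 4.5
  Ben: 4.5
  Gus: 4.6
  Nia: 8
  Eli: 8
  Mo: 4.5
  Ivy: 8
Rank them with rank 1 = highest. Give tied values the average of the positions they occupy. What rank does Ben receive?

Sorted (descending): 8, 8, 8, 4.6, 4.5, 4.5, 4.5
The 3 values of 8 occupy positions 1–3 → average rank 2.
The 3 values of 4.5 occupy positions 5–7 → average rank 6.
Ben has value 4.5 → rank 6.

6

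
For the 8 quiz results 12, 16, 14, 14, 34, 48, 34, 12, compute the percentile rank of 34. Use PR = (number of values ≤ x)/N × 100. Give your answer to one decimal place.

87.5

N = 8.
Strictly below 34: 5. Equal to 34: 2.
PR = 7/8 × 100 = 87.5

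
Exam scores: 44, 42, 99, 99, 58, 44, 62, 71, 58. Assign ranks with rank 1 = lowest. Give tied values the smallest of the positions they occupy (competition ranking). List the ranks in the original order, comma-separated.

Sorted (ascending): 42, 44, 44, 58, 58, 62, 71, 99, 99
The 2 values of 44 occupy positions 2–3 → each gets rank 2.
The 2 values of 58 occupy positions 4–5 → each gets rank 4.
The 2 values of 99 occupy positions 8–9 → each gets rank 8.

2, 1, 8, 8, 4, 2, 6, 7, 4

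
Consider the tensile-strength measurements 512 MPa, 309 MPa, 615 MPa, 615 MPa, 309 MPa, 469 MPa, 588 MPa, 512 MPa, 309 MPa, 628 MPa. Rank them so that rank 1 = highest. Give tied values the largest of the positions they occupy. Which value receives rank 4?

Sorted (descending): 628, 615, 615, 588, 512, 512, 469, 309, 309, 309
The 2 values of 615 occupy positions 2–3 → each gets rank 3.
The 2 values of 512 occupy positions 5–6 → each gets rank 6.
The 3 values of 309 occupy positions 8–10 → each gets rank 10.
Rank 4 → value 588.

588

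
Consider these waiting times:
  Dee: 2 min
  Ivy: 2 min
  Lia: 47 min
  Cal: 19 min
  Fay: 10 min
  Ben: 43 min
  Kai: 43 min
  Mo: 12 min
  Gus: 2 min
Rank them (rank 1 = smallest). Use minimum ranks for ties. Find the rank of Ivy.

Sorted (ascending): 2, 2, 2, 10, 12, 19, 43, 43, 47
The 3 values of 2 occupy positions 1–3 → each gets rank 1.
The 2 values of 43 occupy positions 7–8 → each gets rank 7.
Ivy has value 2 min → rank 1.

1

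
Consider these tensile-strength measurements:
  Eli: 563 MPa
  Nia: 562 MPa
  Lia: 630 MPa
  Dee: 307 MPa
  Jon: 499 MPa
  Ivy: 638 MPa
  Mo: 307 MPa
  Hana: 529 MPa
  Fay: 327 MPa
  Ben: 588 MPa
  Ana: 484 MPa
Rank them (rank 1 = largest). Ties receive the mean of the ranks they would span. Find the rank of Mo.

10.5

Sorted (descending): 638, 630, 588, 563, 562, 529, 499, 484, 327, 307, 307
The 2 values of 307 occupy positions 10–11 → average rank (10+11)/2 = 10.5.
Mo has value 307 MPa → rank 10.5.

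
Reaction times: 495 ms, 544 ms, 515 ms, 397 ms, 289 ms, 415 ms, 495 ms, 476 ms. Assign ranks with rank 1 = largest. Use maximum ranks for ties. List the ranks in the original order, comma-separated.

4, 1, 2, 7, 8, 6, 4, 5

Sorted (descending): 544, 515, 495, 495, 476, 415, 397, 289
The 2 values of 495 occupy positions 3–4 → each gets rank 4.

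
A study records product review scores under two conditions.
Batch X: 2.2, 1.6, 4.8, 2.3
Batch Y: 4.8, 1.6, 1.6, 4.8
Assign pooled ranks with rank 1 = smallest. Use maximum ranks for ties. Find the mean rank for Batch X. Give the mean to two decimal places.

5.00

Sorted (ascending): 1.6, 1.6, 1.6, 2.2, 2.3, 4.8, 4.8, 4.8
The 3 values of 1.6 occupy positions 1–3 → each gets rank 3.
The 3 values of 4.8 occupy positions 6–8 → each gets rank 8.
Batch X values → pooled ranks: 2.2→4, 1.6→3, 4.8→8, 2.3→5
Mean rank = (4 + 3 + 8 + 5) / 4 = 5.00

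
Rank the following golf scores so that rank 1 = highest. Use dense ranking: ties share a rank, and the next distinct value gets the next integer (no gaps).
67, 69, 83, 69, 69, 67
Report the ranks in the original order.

Sorted (descending): 83, 69, 69, 69, 67, 67
The 3 values of 69 share dense rank 2.
The 2 values of 67 share dense rank 3.
Remaining distinct values take the next consecutive integers.

3, 2, 1, 2, 2, 3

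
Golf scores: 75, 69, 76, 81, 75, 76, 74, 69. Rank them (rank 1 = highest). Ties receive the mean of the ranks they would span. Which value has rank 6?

74

Sorted (descending): 81, 76, 76, 75, 75, 74, 69, 69
The 2 values of 76 occupy positions 2–3 → average rank (2+3)/2 = 2.5.
The 2 values of 75 occupy positions 4–5 → average rank (4+5)/2 = 4.5.
The 2 values of 69 occupy positions 7–8 → average rank (7+8)/2 = 7.5.
Rank 6 → value 74.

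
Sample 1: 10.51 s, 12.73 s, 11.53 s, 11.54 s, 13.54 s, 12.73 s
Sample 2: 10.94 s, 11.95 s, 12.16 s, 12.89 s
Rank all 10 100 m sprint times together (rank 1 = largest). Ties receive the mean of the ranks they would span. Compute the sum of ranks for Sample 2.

22

Sorted (descending): 13.54, 12.89, 12.73, 12.73, 12.16, 11.95, 11.54, 11.53, 10.94, 10.51
The 2 values of 12.73 occupy positions 3–4 → average rank (3+4)/2 = 3.5.
Sample 2 values → pooled ranks: 10.94→9, 11.95→6, 12.16→5, 12.89→2
Rank sum = 9 + 6 + 5 + 2 = 22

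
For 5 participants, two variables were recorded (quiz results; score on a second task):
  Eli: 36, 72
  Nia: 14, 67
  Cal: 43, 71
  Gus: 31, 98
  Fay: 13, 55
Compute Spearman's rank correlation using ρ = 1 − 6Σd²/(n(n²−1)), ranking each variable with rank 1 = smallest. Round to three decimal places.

0.600

Ranks of variable 1: 4, 2, 5, 3, 1
Ranks of variable 2: 4, 2, 3, 5, 1
d = r₁ − r₂: 0, 0, 2, -2, 0
d²: 0, 0, 4, 4, 0; Σd² = 8
ρ = 1 − 6·8/(5·24) = 1 − 48/120 = 0.600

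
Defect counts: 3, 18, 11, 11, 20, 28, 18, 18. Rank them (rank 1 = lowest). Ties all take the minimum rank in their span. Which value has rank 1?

Sorted (ascending): 3, 11, 11, 18, 18, 18, 20, 28
The 2 values of 11 occupy positions 2–3 → each gets rank 2.
The 3 values of 18 occupy positions 4–6 → each gets rank 4.
Rank 1 → value 3.

3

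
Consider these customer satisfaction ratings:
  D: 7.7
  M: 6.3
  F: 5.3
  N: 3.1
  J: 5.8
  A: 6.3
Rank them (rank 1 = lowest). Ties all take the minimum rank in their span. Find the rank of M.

Sorted (ascending): 3.1, 5.3, 5.8, 6.3, 6.3, 7.7
The 2 values of 6.3 occupy positions 4–5 → each gets rank 4.
M has value 6.3 → rank 4.

4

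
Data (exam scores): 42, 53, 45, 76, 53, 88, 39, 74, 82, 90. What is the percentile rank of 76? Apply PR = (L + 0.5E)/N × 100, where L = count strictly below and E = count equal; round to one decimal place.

N = 10.
Strictly below 76: 6. Equal to 76: 1.
PR = (6 + 0.5·1)/10 × 100 = 65.0

65.0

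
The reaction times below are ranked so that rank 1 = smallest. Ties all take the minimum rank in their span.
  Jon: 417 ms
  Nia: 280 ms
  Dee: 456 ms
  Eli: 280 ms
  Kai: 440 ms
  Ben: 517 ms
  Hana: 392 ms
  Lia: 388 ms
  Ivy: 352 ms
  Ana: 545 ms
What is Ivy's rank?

Sorted (ascending): 280, 280, 352, 388, 392, 417, 440, 456, 517, 545
The 2 values of 280 occupy positions 1–2 → each gets rank 1.
Ivy has value 352 ms → rank 3.

3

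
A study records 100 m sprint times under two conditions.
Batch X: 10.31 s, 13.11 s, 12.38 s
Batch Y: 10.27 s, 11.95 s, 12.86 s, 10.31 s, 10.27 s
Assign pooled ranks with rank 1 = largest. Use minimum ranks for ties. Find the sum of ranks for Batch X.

Sorted (descending): 13.11, 12.86, 12.38, 11.95, 10.31, 10.31, 10.27, 10.27
The 2 values of 10.31 occupy positions 5–6 → each gets rank 5.
The 2 values of 10.27 occupy positions 7–8 → each gets rank 7.
Batch X values → pooled ranks: 10.31→5, 13.11→1, 12.38→3
Rank sum = 5 + 1 + 3 = 9

9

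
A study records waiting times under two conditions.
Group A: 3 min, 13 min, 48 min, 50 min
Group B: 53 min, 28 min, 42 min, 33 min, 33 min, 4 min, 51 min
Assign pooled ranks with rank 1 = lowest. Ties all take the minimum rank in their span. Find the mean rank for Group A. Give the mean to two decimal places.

Sorted (ascending): 3, 4, 13, 28, 33, 33, 42, 48, 50, 51, 53
The 2 values of 33 occupy positions 5–6 → each gets rank 5.
Group A values → pooled ranks: 3→1, 13→3, 48→8, 50→9
Mean rank = (1 + 3 + 8 + 9) / 4 = 5.25

5.25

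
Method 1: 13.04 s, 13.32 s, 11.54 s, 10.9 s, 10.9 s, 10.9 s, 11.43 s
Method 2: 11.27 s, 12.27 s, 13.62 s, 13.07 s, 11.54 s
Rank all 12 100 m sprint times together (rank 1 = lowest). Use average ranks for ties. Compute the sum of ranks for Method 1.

Sorted (ascending): 10.9, 10.9, 10.9, 11.27, 11.43, 11.54, 11.54, 12.27, 13.04, 13.07, 13.32, 13.62
The 3 values of 10.9 occupy positions 1–3 → average rank 2.
The 2 values of 11.54 occupy positions 6–7 → average rank (6+7)/2 = 6.5.
Method 1 values → pooled ranks: 13.04→9, 13.32→11, 11.54→6.5, 10.9→2, 10.9→2, 10.9→2, 11.43→5
Rank sum = 9 + 11 + 6.5 + 2 + 2 + 2 + 5 = 37.5

37.5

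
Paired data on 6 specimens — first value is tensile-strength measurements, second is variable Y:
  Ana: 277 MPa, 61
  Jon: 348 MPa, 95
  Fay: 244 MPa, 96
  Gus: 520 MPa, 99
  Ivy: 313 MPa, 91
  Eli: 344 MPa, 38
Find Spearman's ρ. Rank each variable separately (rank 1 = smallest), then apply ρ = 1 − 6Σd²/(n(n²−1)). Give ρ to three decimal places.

Ranks of variable 1: 2, 5, 1, 6, 3, 4
Ranks of variable 2: 2, 4, 5, 6, 3, 1
d = r₁ − r₂: 0, 1, -4, 0, 0, 3
d²: 0, 1, 16, 0, 0, 9; Σd² = 26
ρ = 1 − 6·26/(6·35) = 1 − 156/210 = 0.257

0.257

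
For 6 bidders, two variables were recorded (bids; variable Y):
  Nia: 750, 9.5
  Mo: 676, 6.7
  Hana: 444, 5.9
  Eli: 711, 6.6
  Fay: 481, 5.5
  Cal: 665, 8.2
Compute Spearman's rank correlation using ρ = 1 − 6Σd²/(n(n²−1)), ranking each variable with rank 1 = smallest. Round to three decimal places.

0.714

Ranks of variable 1: 6, 4, 1, 5, 2, 3
Ranks of variable 2: 6, 4, 2, 3, 1, 5
d = r₁ − r₂: 0, 0, -1, 2, 1, -2
d²: 0, 0, 1, 4, 1, 4; Σd² = 10
ρ = 1 − 6·10/(6·35) = 1 − 60/210 = 0.714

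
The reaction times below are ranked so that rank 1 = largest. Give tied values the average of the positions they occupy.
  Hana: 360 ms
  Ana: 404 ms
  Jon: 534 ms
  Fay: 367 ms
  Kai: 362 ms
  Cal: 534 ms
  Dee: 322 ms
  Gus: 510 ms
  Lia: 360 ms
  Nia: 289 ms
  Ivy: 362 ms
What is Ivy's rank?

6.5

Sorted (descending): 534, 534, 510, 404, 367, 362, 362, 360, 360, 322, 289
The 2 values of 534 occupy positions 1–2 → average rank (1+2)/2 = 1.5.
The 2 values of 362 occupy positions 6–7 → average rank (6+7)/2 = 6.5.
The 2 values of 360 occupy positions 8–9 → average rank (8+9)/2 = 8.5.
Ivy has value 362 ms → rank 6.5.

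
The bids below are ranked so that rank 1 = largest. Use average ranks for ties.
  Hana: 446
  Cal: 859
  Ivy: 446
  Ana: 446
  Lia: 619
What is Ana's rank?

4

Sorted (descending): 859, 619, 446, 446, 446
The 3 values of 446 occupy positions 3–5 → average rank 4.
Ana has value 446 → rank 4.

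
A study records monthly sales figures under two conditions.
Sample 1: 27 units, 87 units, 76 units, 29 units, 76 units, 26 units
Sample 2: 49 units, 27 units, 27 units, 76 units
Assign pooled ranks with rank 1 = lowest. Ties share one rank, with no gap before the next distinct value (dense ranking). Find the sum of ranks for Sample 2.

Sorted (ascending): 26, 27, 27, 27, 29, 49, 76, 76, 76, 87
The 3 values of 27 share dense rank 2.
The 3 values of 76 share dense rank 5.
Remaining distinct values take the next consecutive integers.
Sample 2 values → pooled ranks: 49→4, 27→2, 27→2, 76→5
Rank sum = 4 + 2 + 2 + 5 = 13

13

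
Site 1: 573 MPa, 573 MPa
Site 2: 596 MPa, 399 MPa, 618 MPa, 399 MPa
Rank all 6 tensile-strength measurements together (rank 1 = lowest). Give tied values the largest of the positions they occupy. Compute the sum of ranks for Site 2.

15

Sorted (ascending): 399, 399, 573, 573, 596, 618
The 2 values of 399 occupy positions 1–2 → each gets rank 2.
The 2 values of 573 occupy positions 3–4 → each gets rank 4.
Site 2 values → pooled ranks: 596→5, 399→2, 618→6, 399→2
Rank sum = 5 + 2 + 6 + 2 = 15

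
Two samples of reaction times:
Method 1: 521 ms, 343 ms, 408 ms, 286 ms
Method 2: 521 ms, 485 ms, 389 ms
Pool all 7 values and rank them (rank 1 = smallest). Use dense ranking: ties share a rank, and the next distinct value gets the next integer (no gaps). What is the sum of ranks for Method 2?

Sorted (ascending): 286, 343, 389, 408, 485, 521, 521
The 2 values of 521 share dense rank 6.
Remaining distinct values take the next consecutive integers.
Method 2 values → pooled ranks: 521→6, 485→5, 389→3
Rank sum = 6 + 5 + 3 = 14

14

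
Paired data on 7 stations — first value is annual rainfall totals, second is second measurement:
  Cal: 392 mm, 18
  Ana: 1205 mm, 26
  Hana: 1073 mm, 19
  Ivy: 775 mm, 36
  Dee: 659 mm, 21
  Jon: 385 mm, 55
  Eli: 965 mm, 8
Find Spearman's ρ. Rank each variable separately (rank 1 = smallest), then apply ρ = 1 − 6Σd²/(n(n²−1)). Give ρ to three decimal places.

-0.250

Ranks of variable 1: 2, 7, 6, 4, 3, 1, 5
Ranks of variable 2: 2, 5, 3, 6, 4, 7, 1
d = r₁ − r₂: 0, 2, 3, -2, -1, -6, 4
d²: 0, 4, 9, 4, 1, 36, 16; Σd² = 70
ρ = 1 − 6·70/(7·48) = 1 − 420/336 = -0.250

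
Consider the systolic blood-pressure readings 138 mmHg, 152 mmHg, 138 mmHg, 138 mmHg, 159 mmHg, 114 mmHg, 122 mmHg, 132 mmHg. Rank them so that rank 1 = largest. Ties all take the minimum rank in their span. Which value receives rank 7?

122

Sorted (descending): 159, 152, 138, 138, 138, 132, 122, 114
The 3 values of 138 occupy positions 3–5 → each gets rank 3.
Rank 7 → value 122.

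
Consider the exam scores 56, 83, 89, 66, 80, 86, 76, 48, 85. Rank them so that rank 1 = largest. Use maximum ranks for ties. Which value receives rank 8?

56

Sorted (descending): 89, 86, 85, 83, 80, 76, 66, 56, 48
No ties — each value takes its position as its rank.
Rank 8 → value 56.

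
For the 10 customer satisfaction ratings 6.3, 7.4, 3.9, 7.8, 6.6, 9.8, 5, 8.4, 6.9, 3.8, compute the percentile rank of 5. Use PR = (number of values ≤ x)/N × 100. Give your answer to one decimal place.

30.0

N = 10.
Strictly below 5: 2. Equal to 5: 1.
PR = 3/10 × 100 = 30.0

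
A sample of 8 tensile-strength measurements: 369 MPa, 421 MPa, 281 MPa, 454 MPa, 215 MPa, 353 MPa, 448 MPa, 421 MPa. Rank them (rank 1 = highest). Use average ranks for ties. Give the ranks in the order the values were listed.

Sorted (descending): 454, 448, 421, 421, 369, 353, 281, 215
The 2 values of 421 occupy positions 3–4 → average rank (3+4)/2 = 3.5.

5, 3.5, 7, 1, 8, 6, 2, 3.5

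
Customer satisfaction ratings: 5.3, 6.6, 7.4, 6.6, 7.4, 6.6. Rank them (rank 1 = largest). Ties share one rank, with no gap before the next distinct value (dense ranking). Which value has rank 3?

5.3

Sorted (descending): 7.4, 7.4, 6.6, 6.6, 6.6, 5.3
The 2 values of 7.4 share dense rank 1.
The 3 values of 6.6 share dense rank 2.
Remaining distinct values take the next consecutive integers.
Rank 3 → value 5.3.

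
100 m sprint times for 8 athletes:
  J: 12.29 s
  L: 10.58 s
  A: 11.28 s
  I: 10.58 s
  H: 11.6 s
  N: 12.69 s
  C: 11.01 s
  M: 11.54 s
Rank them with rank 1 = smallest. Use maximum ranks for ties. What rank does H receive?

6

Sorted (ascending): 10.58, 10.58, 11.01, 11.28, 11.54, 11.6, 12.29, 12.69
The 2 values of 10.58 occupy positions 1–2 → each gets rank 2.
H has value 11.6 s → rank 6.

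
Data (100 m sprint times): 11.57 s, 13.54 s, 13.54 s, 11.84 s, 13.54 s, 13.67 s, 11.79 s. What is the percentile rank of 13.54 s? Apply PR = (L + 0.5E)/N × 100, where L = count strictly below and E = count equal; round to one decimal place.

N = 7.
Strictly below 13.54: 3. Equal to 13.54: 3.
PR = (3 + 0.5·3)/7 × 100 = 64.3

64.3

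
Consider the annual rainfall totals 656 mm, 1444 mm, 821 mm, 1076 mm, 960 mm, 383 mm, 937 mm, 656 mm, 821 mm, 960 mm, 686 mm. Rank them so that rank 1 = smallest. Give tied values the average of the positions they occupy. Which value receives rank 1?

383

Sorted (ascending): 383, 656, 656, 686, 821, 821, 937, 960, 960, 1076, 1444
The 2 values of 656 occupy positions 2–3 → average rank (2+3)/2 = 2.5.
The 2 values of 821 occupy positions 5–6 → average rank (5+6)/2 = 5.5.
The 2 values of 960 occupy positions 8–9 → average rank (8+9)/2 = 8.5.
Rank 1 → value 383.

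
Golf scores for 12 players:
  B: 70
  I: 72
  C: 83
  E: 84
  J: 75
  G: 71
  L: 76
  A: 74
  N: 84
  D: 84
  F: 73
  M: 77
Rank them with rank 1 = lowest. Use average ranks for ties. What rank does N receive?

Sorted (ascending): 70, 71, 72, 73, 74, 75, 76, 77, 83, 84, 84, 84
The 3 values of 84 occupy positions 10–12 → average rank 11.
N has value 84 → rank 11.

11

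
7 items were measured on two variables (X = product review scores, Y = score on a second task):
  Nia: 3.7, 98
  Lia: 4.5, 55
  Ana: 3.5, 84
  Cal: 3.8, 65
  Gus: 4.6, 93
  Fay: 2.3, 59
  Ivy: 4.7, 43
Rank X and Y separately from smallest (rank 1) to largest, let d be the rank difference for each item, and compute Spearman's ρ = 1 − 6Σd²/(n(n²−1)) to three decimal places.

Ranks of variable 1: 3, 5, 2, 4, 6, 1, 7
Ranks of variable 2: 7, 2, 5, 4, 6, 3, 1
d = r₁ − r₂: -4, 3, -3, 0, 0, -2, 6
d²: 16, 9, 9, 0, 0, 4, 36; Σd² = 74
ρ = 1 − 6·74/(7·48) = 1 − 444/336 = -0.321

-0.321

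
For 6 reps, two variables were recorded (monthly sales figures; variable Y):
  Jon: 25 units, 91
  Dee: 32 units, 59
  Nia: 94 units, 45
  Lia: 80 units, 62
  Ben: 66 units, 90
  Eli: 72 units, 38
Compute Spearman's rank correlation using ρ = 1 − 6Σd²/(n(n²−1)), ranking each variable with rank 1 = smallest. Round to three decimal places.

Ranks of variable 1: 1, 2, 6, 5, 3, 4
Ranks of variable 2: 6, 3, 2, 4, 5, 1
d = r₁ − r₂: -5, -1, 4, 1, -2, 3
d²: 25, 1, 16, 1, 4, 9; Σd² = 56
ρ = 1 − 6·56/(6·35) = 1 − 336/210 = -0.600

-0.600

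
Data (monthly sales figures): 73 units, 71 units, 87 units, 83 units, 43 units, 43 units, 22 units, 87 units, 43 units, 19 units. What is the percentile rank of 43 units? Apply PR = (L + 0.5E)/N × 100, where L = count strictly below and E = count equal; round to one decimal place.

35.0

N = 10.
Strictly below 43: 2. Equal to 43: 3.
PR = (2 + 0.5·3)/10 × 100 = 35.0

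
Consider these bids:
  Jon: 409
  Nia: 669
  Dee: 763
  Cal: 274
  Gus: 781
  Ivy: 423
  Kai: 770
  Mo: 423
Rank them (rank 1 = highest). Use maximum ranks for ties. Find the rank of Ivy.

Sorted (descending): 781, 770, 763, 669, 423, 423, 409, 274
The 2 values of 423 occupy positions 5–6 → each gets rank 6.
Ivy has value 423 → rank 6.

6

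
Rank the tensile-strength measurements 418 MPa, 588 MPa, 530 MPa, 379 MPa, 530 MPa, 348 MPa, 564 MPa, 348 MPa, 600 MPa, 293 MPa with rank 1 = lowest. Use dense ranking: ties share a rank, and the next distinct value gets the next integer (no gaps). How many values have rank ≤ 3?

Sorted (ascending): 293, 348, 348, 379, 418, 530, 530, 564, 588, 600
The 2 values of 348 share dense rank 2.
The 2 values of 530 share dense rank 5.
Remaining distinct values take the next consecutive integers.
Ranks ≤ 3: {1, 2, 2, 3} → 4 values.

4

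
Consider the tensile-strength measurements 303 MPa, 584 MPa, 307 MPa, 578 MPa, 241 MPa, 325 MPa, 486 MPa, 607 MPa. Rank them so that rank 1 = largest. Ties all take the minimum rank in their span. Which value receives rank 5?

Sorted (descending): 607, 584, 578, 486, 325, 307, 303, 241
No ties — each value takes its position as its rank.
Rank 5 → value 325.

325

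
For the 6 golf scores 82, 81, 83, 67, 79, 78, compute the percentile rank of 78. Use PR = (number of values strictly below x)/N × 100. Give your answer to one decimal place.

N = 6.
Strictly below 78: 1. Equal to 78: 1.
PR = 1/6 × 100 = 16.7

16.7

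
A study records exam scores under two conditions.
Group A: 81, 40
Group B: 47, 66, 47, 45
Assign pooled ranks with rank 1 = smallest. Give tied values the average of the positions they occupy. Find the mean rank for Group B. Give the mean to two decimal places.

Sorted (ascending): 40, 45, 47, 47, 66, 81
The 2 values of 47 occupy positions 3–4 → average rank (3+4)/2 = 3.5.
Group B values → pooled ranks: 47→3.5, 66→5, 47→3.5, 45→2
Mean rank = (3.5 + 5 + 3.5 + 2) / 4 = 3.50

3.50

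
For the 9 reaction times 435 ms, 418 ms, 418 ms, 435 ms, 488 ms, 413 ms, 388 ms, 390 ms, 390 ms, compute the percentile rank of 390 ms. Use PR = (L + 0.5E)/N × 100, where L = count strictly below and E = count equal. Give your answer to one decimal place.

N = 9.
Strictly below 390: 1. Equal to 390: 2.
PR = (1 + 0.5·2)/9 × 100 = 22.2

22.2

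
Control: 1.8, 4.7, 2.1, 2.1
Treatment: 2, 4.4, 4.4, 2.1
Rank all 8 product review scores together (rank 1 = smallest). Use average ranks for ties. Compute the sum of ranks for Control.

Sorted (ascending): 1.8, 2, 2.1, 2.1, 2.1, 4.4, 4.4, 4.7
The 3 values of 2.1 occupy positions 3–5 → average rank 4.
The 2 values of 4.4 occupy positions 6–7 → average rank (6+7)/2 = 6.5.
Control values → pooled ranks: 1.8→1, 4.7→8, 2.1→4, 2.1→4
Rank sum = 1 + 8 + 4 + 4 = 17

17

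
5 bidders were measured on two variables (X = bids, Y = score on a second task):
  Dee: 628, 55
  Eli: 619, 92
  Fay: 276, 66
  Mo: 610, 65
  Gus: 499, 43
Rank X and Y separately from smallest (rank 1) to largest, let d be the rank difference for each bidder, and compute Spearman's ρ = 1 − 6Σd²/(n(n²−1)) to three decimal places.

Ranks of variable 1: 5, 4, 1, 3, 2
Ranks of variable 2: 2, 5, 4, 3, 1
d = r₁ − r₂: 3, -1, -3, 0, 1
d²: 9, 1, 9, 0, 1; Σd² = 20
ρ = 1 − 6·20/(5·24) = 1 − 120/120 = 0.000

0.000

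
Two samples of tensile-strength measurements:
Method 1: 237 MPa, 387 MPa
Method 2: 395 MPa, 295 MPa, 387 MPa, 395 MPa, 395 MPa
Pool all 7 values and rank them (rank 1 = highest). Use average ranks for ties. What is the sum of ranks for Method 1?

Sorted (descending): 395, 395, 395, 387, 387, 295, 237
The 3 values of 395 occupy positions 1–3 → average rank 2.
The 2 values of 387 occupy positions 4–5 → average rank (4+5)/2 = 4.5.
Method 1 values → pooled ranks: 237→7, 387→4.5
Rank sum = 7 + 4.5 = 11.5

11.5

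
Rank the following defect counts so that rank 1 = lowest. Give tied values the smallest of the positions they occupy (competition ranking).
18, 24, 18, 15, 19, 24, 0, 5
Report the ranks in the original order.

4, 7, 4, 3, 6, 7, 1, 2

Sorted (ascending): 0, 5, 15, 18, 18, 19, 24, 24
The 2 values of 18 occupy positions 4–5 → each gets rank 4.
The 2 values of 24 occupy positions 7–8 → each gets rank 7.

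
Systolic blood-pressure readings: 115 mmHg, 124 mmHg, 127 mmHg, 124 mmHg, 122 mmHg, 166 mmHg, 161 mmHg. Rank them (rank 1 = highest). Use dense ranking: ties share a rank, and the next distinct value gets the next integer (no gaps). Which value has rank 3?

127

Sorted (descending): 166, 161, 127, 124, 124, 122, 115
The 2 values of 124 share dense rank 4.
Remaining distinct values take the next consecutive integers.
Rank 3 → value 127.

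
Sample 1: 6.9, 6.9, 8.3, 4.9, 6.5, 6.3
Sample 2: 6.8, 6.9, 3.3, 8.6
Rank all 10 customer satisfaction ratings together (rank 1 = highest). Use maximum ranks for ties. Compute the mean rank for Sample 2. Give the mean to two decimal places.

5.50

Sorted (descending): 8.6, 8.3, 6.9, 6.9, 6.9, 6.8, 6.5, 6.3, 4.9, 3.3
The 3 values of 6.9 occupy positions 3–5 → each gets rank 5.
Sample 2 values → pooled ranks: 6.8→6, 6.9→5, 3.3→10, 8.6→1
Mean rank = (6 + 5 + 10 + 1) / 4 = 5.50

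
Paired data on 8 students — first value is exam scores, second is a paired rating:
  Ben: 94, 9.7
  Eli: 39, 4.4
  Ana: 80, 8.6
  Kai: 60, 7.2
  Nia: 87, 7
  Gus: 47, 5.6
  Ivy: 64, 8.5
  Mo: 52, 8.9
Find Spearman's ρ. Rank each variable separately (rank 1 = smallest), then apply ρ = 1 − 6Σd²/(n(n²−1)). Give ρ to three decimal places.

Ranks of variable 1: 8, 1, 6, 4, 7, 2, 5, 3
Ranks of variable 2: 8, 1, 6, 4, 3, 2, 5, 7
d = r₁ − r₂: 0, 0, 0, 0, 4, 0, 0, -4
d²: 0, 0, 0, 0, 16, 0, 0, 16; Σd² = 32
ρ = 1 − 6·32/(8·63) = 1 − 192/504 = 0.619

0.619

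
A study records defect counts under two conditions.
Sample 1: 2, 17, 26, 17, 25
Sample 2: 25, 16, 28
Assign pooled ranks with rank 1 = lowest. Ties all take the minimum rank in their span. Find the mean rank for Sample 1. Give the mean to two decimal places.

3.80

Sorted (ascending): 2, 16, 17, 17, 25, 25, 26, 28
The 2 values of 17 occupy positions 3–4 → each gets rank 3.
The 2 values of 25 occupy positions 5–6 → each gets rank 5.
Sample 1 values → pooled ranks: 2→1, 17→3, 26→7, 17→3, 25→5
Mean rank = (1 + 3 + 7 + 3 + 5) / 5 = 3.80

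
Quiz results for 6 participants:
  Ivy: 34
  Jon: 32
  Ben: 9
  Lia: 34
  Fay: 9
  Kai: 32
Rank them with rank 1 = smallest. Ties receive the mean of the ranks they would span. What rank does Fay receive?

Sorted (ascending): 9, 9, 32, 32, 34, 34
The 2 values of 9 occupy positions 1–2 → average rank (1+2)/2 = 1.5.
The 2 values of 32 occupy positions 3–4 → average rank (3+4)/2 = 3.5.
The 2 values of 34 occupy positions 5–6 → average rank (5+6)/2 = 5.5.
Fay has value 9 → rank 1.5.

1.5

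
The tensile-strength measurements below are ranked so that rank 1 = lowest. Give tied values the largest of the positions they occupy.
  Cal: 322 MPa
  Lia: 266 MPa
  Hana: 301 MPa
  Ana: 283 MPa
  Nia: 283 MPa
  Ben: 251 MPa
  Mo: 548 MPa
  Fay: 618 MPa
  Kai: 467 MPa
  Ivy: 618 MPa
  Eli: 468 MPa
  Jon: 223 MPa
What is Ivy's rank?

12

Sorted (ascending): 223, 251, 266, 283, 283, 301, 322, 467, 468, 548, 618, 618
The 2 values of 283 occupy positions 4–5 → each gets rank 5.
The 2 values of 618 occupy positions 11–12 → each gets rank 12.
Ivy has value 618 MPa → rank 12.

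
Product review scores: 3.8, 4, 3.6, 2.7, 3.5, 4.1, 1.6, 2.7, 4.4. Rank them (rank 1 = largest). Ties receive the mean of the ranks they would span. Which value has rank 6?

Sorted (descending): 4.4, 4.1, 4, 3.8, 3.6, 3.5, 2.7, 2.7, 1.6
The 2 values of 2.7 occupy positions 7–8 → average rank (7+8)/2 = 7.5.
Rank 6 → value 3.5.

3.5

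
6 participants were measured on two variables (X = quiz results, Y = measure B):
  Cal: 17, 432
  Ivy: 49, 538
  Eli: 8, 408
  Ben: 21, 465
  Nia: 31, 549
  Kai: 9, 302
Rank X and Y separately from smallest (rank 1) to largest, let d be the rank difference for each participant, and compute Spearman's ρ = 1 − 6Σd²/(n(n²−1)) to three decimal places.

Ranks of variable 1: 3, 6, 1, 4, 5, 2
Ranks of variable 2: 3, 5, 2, 4, 6, 1
d = r₁ − r₂: 0, 1, -1, 0, -1, 1
d²: 0, 1, 1, 0, 1, 1; Σd² = 4
ρ = 1 − 6·4/(6·35) = 1 − 24/210 = 0.886

0.886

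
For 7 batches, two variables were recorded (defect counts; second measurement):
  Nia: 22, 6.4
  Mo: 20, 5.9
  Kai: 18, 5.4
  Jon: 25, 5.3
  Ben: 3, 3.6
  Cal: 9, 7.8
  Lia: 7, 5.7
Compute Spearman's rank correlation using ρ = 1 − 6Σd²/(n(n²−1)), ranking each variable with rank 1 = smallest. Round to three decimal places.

Ranks of variable 1: 6, 5, 4, 7, 1, 3, 2
Ranks of variable 2: 6, 5, 3, 2, 1, 7, 4
d = r₁ − r₂: 0, 0, 1, 5, 0, -4, -2
d²: 0, 0, 1, 25, 0, 16, 4; Σd² = 46
ρ = 1 − 6·46/(7·48) = 1 − 276/336 = 0.179

0.179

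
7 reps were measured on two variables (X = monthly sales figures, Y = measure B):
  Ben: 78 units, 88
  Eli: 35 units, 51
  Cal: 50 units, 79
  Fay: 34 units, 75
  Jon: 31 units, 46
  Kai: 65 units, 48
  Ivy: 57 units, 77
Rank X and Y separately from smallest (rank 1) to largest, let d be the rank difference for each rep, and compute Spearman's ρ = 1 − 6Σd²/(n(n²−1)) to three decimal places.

0.571

Ranks of variable 1: 7, 3, 4, 2, 1, 6, 5
Ranks of variable 2: 7, 3, 6, 4, 1, 2, 5
d = r₁ − r₂: 0, 0, -2, -2, 0, 4, 0
d²: 0, 0, 4, 4, 0, 16, 0; Σd² = 24
ρ = 1 − 6·24/(7·48) = 1 − 144/336 = 0.571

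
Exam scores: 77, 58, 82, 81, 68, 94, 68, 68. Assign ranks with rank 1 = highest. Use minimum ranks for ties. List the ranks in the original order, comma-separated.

Sorted (descending): 94, 82, 81, 77, 68, 68, 68, 58
The 3 values of 68 occupy positions 5–7 → each gets rank 5.

4, 8, 2, 3, 5, 1, 5, 5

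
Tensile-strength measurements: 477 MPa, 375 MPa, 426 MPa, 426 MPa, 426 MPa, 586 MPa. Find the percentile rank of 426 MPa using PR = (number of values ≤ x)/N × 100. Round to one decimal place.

N = 6.
Strictly below 426: 1. Equal to 426: 3.
PR = 4/6 × 100 = 66.7

66.7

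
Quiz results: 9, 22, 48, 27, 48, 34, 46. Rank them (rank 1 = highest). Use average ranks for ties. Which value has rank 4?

Sorted (descending): 48, 48, 46, 34, 27, 22, 9
The 2 values of 48 occupy positions 1–2 → average rank (1+2)/2 = 1.5.
Rank 4 → value 34.

34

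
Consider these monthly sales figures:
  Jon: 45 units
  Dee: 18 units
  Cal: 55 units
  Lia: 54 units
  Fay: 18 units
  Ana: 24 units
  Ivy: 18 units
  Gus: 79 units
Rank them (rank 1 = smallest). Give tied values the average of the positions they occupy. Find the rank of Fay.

2

Sorted (ascending): 18, 18, 18, 24, 45, 54, 55, 79
The 3 values of 18 occupy positions 1–3 → average rank 2.
Fay has value 18 units → rank 2.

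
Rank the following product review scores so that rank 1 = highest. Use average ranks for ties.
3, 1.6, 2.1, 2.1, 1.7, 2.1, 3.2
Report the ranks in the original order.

Sorted (descending): 3.2, 3, 2.1, 2.1, 2.1, 1.7, 1.6
The 3 values of 2.1 occupy positions 3–5 → average rank 4.

2, 7, 4, 4, 6, 4, 1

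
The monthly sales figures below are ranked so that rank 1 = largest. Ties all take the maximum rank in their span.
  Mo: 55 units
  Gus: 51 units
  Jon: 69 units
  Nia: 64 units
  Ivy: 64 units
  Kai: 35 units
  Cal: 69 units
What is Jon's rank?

Sorted (descending): 69, 69, 64, 64, 55, 51, 35
The 2 values of 69 occupy positions 1–2 → each gets rank 2.
The 2 values of 64 occupy positions 3–4 → each gets rank 4.
Jon has value 69 units → rank 2.

2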